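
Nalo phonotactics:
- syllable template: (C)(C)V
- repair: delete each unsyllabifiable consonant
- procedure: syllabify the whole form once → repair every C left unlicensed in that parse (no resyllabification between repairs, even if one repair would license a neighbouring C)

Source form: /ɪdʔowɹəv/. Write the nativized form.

ɪdʔowɹə

Under (C)(C)V, the unsyllabifiable consonants are /v/ (no codas are permitted; onsets may contain at most 2 consonants).
Each unlicensed consonant is deleted: /v/.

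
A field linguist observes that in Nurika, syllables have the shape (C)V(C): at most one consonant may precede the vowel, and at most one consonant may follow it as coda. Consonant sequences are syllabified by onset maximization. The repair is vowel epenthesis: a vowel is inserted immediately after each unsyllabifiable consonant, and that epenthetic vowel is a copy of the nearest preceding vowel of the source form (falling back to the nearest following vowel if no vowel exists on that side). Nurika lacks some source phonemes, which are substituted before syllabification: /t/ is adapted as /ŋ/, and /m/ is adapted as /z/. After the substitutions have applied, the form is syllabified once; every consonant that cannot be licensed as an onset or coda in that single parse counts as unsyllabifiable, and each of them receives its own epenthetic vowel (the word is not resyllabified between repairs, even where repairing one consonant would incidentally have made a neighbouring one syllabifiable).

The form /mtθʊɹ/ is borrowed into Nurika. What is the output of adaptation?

zʊŋʊθʊɹ

Substitution: /m/ → /z/, /t/ → /ŋ/, giving /zŋθʊɹ/.
Syllabifying with onset maximization leaves /z/, /ŋ/ stranded (at most one coda consonant is licensed; onsets are limited to one consonant).
Epenthesis after each stranded consonant: /z/ → /zʊ/, /ŋ/ → /ŋʊ/.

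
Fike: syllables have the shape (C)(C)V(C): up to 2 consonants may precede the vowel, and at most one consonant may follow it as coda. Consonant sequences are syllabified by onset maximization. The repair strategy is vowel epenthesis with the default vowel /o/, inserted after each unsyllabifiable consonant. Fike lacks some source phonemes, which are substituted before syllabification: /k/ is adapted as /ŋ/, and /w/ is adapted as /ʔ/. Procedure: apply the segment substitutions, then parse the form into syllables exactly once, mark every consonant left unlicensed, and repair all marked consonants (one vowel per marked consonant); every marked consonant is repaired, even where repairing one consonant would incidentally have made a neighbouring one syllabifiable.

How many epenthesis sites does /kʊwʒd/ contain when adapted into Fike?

2

After substitution the input is /ŋʊʔʒd/.
The unsyllabifiable consonants are /ʒ/, /d/; each receives one epenthetic vowel.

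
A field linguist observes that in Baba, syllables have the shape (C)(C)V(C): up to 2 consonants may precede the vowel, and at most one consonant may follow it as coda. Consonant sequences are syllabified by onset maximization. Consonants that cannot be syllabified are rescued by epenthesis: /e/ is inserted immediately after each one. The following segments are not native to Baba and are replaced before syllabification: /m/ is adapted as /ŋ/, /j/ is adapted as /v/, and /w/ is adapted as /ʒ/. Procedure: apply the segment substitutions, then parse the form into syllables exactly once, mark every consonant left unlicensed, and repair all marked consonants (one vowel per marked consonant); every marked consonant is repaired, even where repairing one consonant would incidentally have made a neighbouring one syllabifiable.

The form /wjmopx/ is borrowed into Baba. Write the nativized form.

Substitution: /w/ → /ʒ/, /j/ → /v/, /m/ → /ŋ/, giving /ʒvŋopx/.
Under (C)(C)V(C), the unsyllabifiable consonants are /ʒ/, /x/ (at most one coda consonant is licensed; onsets may contain at most 2 consonants).
Inserting the epenthetic vowel yields /ʒ/ → /ʒe/, /x/ → /xe/.

ʒevŋopxe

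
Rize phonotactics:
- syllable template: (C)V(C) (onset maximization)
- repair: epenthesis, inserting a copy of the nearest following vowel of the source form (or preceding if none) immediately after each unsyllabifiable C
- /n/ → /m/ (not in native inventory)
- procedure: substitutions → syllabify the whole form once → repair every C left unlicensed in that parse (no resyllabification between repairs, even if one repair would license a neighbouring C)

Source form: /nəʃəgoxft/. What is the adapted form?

məʃəgoxfoto

Substitution: /n/ → /m/, giving /məʃəgoxft/.
The consonants /f/, /t/ cannot be parsed into a legal (C)V(C) syllable (at most one coda consonant is licensed; onsets are limited to one consonant).
Epenthesis after each stranded consonant: /f/ → /fo/, /t/ → /to/.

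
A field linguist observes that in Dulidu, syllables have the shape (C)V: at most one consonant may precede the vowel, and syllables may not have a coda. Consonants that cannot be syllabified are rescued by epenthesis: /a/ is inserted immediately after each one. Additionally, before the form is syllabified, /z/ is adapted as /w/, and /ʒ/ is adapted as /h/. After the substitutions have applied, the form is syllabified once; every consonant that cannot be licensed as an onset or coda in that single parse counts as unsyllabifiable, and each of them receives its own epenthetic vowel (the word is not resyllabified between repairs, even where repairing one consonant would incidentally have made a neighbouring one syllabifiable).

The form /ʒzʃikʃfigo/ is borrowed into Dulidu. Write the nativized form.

Substitution: /ʒ/ → /h/, /z/ → /w/, giving /hwʃikʃfigo/.
Syllabifying with onset maximization leaves /h/, /w/, /k/, /ʃ/ stranded (no codas are permitted; onsets are limited to one consonant).
Epenthesis after each stranded consonant: /h/ → /ha/, /w/ → /wa/, /k/ → /ka/, /ʃ/ → /ʃa/.

hawaʃikaʃafigo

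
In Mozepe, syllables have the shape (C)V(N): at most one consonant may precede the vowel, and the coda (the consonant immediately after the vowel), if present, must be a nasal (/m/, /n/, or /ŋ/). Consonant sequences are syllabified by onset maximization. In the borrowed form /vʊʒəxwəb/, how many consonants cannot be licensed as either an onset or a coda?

Syllabifying with onset maximization leaves /x/, /b/ stranded (only a nasal (/m/, /n/, or /ŋ/) is licensed in coda position; onsets are limited to one consonant).

2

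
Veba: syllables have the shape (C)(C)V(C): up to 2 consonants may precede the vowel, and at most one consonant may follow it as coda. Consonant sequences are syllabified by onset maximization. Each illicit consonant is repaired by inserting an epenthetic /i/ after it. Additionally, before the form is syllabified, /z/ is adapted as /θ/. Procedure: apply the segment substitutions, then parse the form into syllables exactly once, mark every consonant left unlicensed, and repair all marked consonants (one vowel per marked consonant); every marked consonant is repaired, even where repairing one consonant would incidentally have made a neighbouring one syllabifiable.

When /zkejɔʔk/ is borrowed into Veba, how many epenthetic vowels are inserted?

1

After substitution the input is /θkejɔʔk/.
The unsyllabifiable consonants are /k/; each receives one epenthetic vowel.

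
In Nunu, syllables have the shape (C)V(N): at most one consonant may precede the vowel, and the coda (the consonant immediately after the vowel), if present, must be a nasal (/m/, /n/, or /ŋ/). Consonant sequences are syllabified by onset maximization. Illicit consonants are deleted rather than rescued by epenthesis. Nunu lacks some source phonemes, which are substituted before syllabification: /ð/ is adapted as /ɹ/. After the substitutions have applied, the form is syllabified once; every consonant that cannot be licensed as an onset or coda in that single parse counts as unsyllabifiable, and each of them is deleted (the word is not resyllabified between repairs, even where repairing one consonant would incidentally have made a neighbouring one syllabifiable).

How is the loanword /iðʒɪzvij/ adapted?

Substitution: /ð/ → /ɹ/, giving /iɹʒɪzvij/.
Under (C)V(N), the unsyllabifiable consonants are /ɹ/, /z/, /j/ (only a nasal (/m/, /n/, or /ŋ/) is licensed in coda position; onsets are limited to one consonant).
Deleting the stranded consonants removes /ɹ/, /z/, /j/.

iʒɪvi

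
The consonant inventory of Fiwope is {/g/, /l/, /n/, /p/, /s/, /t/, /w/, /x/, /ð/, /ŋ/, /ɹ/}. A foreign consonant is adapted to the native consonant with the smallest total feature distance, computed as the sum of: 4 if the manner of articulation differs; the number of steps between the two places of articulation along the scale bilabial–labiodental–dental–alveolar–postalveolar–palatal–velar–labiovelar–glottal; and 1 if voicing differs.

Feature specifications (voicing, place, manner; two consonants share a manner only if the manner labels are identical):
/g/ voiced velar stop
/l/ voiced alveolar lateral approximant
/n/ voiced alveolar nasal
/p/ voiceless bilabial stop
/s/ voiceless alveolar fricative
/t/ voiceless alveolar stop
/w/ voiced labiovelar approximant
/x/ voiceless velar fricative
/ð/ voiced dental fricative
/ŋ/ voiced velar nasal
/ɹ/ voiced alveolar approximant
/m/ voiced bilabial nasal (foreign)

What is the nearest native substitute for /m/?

/n/ is closest: same manner (nasal), place distance 3 (bilabial→alveolar), same voicing; total 3. Next closest is /p/ at distance 5.

n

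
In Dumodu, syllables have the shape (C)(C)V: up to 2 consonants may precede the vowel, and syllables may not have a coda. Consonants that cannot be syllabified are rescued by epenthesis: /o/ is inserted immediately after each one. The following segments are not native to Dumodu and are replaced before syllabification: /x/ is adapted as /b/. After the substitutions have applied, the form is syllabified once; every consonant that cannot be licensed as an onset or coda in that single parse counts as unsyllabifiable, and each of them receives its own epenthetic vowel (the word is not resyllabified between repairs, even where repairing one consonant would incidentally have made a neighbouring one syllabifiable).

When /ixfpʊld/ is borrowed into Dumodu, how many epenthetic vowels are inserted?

After substitution the input is /ibfpʊld/.
The unsyllabifiable consonants are /b/, /l/, /d/; each receives one epenthetic vowel.

3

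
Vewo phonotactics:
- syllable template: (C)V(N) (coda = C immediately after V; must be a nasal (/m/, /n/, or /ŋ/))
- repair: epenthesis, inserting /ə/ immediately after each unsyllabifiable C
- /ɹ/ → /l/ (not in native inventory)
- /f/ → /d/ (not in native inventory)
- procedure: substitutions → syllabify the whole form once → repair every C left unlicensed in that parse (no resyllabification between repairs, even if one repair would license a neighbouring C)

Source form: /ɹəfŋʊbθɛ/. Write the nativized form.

lədəŋʊbəθɛ

Substitution: /ɹ/ → /l/, /f/ → /d/, giving /lədŋʊbθɛ/.
The consonants /d/, /b/ cannot be parsed into a legal (C)V(N) syllable (only a nasal (/m/, /n/, or /ŋ/) is licensed in coda position; onsets are limited to one consonant).
Each unlicensed consonant becomes the onset of a new syllable: /d/ → /də/, /b/ → /bə/.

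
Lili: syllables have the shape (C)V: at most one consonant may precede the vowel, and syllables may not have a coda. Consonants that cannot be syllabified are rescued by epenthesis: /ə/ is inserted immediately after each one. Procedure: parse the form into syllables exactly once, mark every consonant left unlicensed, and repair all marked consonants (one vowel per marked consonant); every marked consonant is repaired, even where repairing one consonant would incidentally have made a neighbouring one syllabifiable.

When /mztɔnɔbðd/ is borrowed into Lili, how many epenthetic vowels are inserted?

5

The unsyllabifiable consonants are /m/, /z/, /b/, /ð/, /d/; each receives one epenthetic vowel.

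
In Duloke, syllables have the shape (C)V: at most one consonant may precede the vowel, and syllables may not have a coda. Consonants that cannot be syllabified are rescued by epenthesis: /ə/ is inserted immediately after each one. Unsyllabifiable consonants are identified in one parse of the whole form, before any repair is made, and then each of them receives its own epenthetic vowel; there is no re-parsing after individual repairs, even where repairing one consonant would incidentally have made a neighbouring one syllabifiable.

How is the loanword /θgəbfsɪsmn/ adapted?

Syllabifying with onset maximization leaves /θ/, /b/, /f/, /s/, /m/, /n/ stranded (no codas are permitted; onsets are limited to one consonant).
Epenthesis after each stranded consonant: /θ/ → /θə/, /b/ → /bə/, /f/ → /fə/, /s/ → /sə/, /m/ → /mə/, /n/ → /nə/.

θəgəbəfəsɪsəmənə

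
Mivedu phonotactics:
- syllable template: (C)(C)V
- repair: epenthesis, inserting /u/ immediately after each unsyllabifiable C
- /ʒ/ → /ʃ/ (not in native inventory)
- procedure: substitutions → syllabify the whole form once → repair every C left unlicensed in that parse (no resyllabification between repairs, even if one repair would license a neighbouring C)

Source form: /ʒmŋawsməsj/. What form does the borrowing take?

Substitution: /ʒ/ → /ʃ/, giving /ʃmŋawsməsj/.
Syllabifying with onset maximization leaves /ʃ/, /w/, /s/, /j/ stranded (no codas are permitted; onsets may contain at most 2 consonants).
Each unlicensed consonant becomes the onset of a new syllable: /ʃ/ → /ʃu/, /w/ → /wu/, /s/ → /su/, /j/ → /ju/.

ʃumŋawusməsuju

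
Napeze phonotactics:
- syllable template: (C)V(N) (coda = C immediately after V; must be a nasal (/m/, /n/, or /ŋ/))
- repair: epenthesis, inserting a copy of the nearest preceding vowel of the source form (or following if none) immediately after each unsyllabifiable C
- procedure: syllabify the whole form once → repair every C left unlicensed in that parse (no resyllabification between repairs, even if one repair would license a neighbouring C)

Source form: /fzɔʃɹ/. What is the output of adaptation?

fɔzɔʃɔɹɔ

The consonants /f/, /ʃ/, /ɹ/ cannot be parsed into a legal (C)V(N) syllable (only a nasal (/m/, /n/, or /ŋ/) is licensed in coda position; onsets are limited to one consonant).
Inserting the epenthetic vowel yields /f/ → /fɔ/, /ʃ/ → /ʃɔ/, /ɹ/ → /ɹɔ/.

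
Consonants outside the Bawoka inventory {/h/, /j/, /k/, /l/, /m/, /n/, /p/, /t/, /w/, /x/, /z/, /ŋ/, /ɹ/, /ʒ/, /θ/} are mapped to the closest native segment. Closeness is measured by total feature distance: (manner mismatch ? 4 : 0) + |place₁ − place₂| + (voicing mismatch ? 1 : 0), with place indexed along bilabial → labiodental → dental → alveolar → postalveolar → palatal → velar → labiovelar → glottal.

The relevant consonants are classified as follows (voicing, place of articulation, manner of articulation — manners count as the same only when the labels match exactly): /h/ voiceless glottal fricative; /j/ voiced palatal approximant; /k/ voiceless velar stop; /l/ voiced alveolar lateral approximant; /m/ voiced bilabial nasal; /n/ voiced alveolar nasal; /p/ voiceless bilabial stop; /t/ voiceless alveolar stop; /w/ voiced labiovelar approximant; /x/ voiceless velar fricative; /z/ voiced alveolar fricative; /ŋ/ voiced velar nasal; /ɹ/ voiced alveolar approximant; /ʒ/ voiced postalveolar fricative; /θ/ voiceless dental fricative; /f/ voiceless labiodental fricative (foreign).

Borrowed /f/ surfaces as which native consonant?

θ

/θ/ is closest: same manner (fricative), place distance 1 (labiodental→dental), same voicing; total 1. Next closest is /z/ at distance 3.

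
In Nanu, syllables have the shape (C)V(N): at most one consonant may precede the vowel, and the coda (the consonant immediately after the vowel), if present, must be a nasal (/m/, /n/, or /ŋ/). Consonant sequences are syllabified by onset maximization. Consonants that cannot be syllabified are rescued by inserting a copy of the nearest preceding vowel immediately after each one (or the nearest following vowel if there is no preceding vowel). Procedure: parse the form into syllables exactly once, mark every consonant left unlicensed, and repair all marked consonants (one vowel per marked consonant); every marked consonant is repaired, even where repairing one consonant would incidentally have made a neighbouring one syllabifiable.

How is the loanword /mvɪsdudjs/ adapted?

mɪvɪsɪdudujusu

Syllabifying with onset maximization leaves /m/, /s/, /d/, /j/, /s/ stranded (only a nasal (/m/, /n/, or /ŋ/) is licensed in coda position; onsets are limited to one consonant).
Each unlicensed consonant becomes the onset of a new syllable: /m/ → /mɪ/, /s/ → /sɪ/, /d/ → /du/, /j/ → /ju/, /s/ → /su/.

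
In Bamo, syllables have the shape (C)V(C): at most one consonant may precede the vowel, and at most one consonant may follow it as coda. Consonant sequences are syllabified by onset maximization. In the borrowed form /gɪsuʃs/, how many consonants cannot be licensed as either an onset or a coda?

1

The consonants /s/ cannot be parsed into a legal (C)V(C) syllable (at most one coda consonant is licensed; onsets are limited to one consonant).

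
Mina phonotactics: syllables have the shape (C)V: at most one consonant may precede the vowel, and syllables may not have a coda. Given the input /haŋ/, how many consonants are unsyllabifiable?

Syllabifying with onset maximization leaves /ŋ/ stranded (no codas are permitted; onsets are limited to one consonant).

1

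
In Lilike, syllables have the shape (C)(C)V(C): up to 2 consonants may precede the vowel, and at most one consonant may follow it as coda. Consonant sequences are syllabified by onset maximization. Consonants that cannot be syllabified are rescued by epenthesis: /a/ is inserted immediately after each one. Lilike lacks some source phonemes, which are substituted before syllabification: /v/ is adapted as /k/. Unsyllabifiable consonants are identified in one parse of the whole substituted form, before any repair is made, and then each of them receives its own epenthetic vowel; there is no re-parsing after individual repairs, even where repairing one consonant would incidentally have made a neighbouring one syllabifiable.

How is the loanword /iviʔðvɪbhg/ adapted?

ikiʔðkɪbhaga

Substitution: /v/ → /k/, giving /ikiʔðkɪbhg/.
Under (C)(C)V(C), the unsyllabifiable consonants are /h/, /g/ (at most one coda consonant is licensed; onsets may contain at most 2 consonants).
Each unlicensed consonant becomes the onset of a new syllable: /h/ → /ha/, /g/ → /ga/.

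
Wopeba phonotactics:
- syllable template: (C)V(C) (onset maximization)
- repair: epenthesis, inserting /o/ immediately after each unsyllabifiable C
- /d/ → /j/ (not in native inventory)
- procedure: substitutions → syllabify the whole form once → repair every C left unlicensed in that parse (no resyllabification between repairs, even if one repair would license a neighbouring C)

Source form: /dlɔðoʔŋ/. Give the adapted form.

Substitution: /d/ → /j/, giving /jlɔðoʔŋ/.
Syllabifying with onset maximization leaves /j/, /ŋ/ stranded (at most one coda consonant is licensed; onsets are limited to one consonant).
Each unlicensed consonant becomes the onset of a new syllable: /j/ → /jo/, /ŋ/ → /ŋo/.

jolɔðoʔŋo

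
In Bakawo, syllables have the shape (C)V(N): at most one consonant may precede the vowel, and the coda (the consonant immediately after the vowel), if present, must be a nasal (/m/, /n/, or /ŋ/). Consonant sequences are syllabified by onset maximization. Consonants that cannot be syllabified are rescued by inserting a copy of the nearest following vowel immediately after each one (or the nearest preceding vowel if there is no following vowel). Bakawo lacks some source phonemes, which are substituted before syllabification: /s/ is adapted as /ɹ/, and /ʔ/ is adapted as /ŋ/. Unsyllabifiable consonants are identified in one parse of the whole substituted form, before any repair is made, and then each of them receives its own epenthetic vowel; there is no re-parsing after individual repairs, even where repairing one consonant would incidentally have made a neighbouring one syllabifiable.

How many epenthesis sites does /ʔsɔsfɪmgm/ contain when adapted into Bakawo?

4

After substitution the input is /ŋɹɔɹfɪmgm/.
The unsyllabifiable consonants are /ŋ/, /ɹ/, /g/, /m/; each receives one epenthetic vowel.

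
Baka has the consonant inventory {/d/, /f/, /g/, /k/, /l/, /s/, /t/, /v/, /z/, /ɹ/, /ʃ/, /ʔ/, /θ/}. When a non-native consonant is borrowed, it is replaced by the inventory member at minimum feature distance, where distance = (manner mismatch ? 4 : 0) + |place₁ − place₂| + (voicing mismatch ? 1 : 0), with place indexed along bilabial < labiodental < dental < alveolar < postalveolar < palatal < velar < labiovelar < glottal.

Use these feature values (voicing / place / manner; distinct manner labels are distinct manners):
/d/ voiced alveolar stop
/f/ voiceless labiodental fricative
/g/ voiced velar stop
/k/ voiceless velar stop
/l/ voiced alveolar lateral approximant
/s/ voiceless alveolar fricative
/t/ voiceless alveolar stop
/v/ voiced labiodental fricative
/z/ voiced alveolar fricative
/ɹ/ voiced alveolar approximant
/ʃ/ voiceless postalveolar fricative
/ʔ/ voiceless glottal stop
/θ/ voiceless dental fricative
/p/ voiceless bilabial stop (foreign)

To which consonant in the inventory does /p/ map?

t

/t/ is closest: same manner (stop), place distance 3 (bilabial→alveolar), same voicing; total 3. Next closest is /d/ at distance 4.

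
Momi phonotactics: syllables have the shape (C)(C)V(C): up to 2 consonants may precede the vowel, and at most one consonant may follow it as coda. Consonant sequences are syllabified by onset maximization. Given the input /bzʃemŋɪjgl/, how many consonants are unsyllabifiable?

3

The consonants /b/, /g/, /l/ cannot be parsed into a legal (C)(C)V(C) syllable (at most one coda consonant is licensed; onsets may contain at most 2 consonants).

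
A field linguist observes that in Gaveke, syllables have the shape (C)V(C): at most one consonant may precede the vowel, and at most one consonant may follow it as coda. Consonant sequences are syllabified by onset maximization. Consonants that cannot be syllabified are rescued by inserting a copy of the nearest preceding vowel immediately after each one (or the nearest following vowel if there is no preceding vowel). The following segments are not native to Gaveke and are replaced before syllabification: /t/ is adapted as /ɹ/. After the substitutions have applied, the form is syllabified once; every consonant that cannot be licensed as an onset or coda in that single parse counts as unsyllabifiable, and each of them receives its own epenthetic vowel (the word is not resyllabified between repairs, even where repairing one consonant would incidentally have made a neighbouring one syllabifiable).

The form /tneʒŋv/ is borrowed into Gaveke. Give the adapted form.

Substitution: /t/ → /ɹ/, giving /ɹneʒŋv/.
Under (C)V(C), the unsyllabifiable consonants are /ɹ/, /ŋ/, /v/ (at most one coda consonant is licensed; onsets are limited to one consonant).
Each unlicensed consonant becomes the onset of a new syllable: /ɹ/ → /ɹe/, /ŋ/ → /ŋe/, /v/ → /ve/.

ɹeneʒŋeve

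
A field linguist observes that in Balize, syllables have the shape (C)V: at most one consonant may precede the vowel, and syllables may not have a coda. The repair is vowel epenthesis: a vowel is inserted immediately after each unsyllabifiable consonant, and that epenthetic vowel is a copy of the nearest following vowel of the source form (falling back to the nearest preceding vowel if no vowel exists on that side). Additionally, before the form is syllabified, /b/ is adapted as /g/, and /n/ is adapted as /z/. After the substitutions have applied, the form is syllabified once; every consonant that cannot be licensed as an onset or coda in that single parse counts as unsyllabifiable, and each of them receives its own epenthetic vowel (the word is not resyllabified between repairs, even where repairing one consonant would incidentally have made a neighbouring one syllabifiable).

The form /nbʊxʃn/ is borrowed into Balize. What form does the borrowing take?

Substitution: /n/ → /z/, /b/ → /g/, giving /zgʊxʃz/.
Under (C)V, the unsyllabifiable consonants are /z/, /x/, /ʃ/, /z/ (no codas are permitted; onsets are limited to one consonant).
Inserting the epenthetic vowel yields /z/ → /zʊ/, /x/ → /xʊ/, /ʃ/ → /ʃʊ/, /z/ → /zʊ/.

zʊgʊxʊʃʊzʊ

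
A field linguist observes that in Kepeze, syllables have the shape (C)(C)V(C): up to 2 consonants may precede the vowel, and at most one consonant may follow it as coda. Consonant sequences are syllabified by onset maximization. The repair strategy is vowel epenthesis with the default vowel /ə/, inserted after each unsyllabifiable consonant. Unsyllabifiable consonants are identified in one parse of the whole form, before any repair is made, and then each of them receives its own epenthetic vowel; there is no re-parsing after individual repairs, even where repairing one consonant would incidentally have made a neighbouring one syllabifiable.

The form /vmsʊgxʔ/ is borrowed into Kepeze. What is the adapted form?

vəmsʊgxəʔə

Syllabifying with onset maximization leaves /v/, /x/, /ʔ/ stranded (at most one coda consonant is licensed; onsets may contain at most 2 consonants).
Epenthesis after each stranded consonant: /v/ → /və/, /x/ → /xə/, /ʔ/ → /ʔə/.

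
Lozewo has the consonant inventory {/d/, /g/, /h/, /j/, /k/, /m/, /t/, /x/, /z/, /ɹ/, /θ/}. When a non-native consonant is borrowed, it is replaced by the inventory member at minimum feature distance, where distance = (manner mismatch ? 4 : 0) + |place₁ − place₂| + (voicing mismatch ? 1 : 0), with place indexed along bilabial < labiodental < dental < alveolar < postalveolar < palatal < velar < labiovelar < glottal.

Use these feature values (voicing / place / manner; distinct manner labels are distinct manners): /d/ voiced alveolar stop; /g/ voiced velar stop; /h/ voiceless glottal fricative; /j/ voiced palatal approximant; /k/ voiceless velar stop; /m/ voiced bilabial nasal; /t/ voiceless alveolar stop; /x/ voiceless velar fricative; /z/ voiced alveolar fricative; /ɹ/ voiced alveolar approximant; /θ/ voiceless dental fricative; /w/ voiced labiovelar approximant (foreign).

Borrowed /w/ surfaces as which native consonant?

j

/j/ is closest: same manner (approximant), place distance 2 (labiovelar→palatal), same voicing; total 2. Next closest is /ɹ/ at distance 4.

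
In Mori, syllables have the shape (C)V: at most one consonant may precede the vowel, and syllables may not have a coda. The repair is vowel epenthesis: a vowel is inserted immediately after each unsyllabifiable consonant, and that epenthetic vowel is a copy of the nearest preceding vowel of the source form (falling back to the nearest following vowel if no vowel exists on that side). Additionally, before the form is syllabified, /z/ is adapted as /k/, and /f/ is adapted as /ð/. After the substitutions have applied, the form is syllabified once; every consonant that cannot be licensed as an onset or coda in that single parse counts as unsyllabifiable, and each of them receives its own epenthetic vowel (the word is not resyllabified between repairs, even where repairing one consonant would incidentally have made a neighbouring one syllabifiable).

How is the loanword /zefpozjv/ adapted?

keðepokojovo

Substitution: /z/ → /k/, /f/ → /ð/, giving /keðpokjv/.
Under (C)V, the unsyllabifiable consonants are /ð/, /k/, /j/, /v/ (no codas are permitted; onsets are limited to one consonant).
Epenthesis after each stranded consonant: /ð/ → /ðe/, /k/ → /ko/, /j/ → /jo/, /v/ → /vo/.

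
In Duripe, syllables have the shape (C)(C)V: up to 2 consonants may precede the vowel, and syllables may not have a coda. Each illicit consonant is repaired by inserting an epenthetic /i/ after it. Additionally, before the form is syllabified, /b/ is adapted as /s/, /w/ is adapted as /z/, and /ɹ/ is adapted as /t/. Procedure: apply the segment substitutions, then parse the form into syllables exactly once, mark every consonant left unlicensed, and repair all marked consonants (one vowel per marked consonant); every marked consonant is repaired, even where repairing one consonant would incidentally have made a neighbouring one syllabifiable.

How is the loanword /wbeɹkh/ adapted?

zsetikihi

Substitution: /w/ → /z/, /b/ → /s/, /ɹ/ → /t/, giving /zsetkh/.
The consonants /t/, /k/, /h/ cannot be parsed into a legal (C)(C)V syllable (no codas are permitted; onsets may contain at most 2 consonants).
Each unlicensed consonant becomes the onset of a new syllable: /t/ → /ti/, /k/ → /ki/, /h/ → /hi/.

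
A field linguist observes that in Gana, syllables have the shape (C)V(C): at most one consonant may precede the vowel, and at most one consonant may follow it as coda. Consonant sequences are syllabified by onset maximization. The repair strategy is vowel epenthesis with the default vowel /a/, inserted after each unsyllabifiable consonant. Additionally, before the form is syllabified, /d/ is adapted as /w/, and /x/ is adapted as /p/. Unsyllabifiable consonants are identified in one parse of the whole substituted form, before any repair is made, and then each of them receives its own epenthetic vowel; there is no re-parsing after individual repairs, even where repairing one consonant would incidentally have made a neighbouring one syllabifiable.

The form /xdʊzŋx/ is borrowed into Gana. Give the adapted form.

Substitution: /x/ → /p/, /d/ → /w/, giving /pwʊzŋp/.
Under (C)V(C), the unsyllabifiable consonants are /p/, /ŋ/, /p/ (at most one coda consonant is licensed; onsets are limited to one consonant).
Epenthesis after each stranded consonant: /p/ → /pa/, /ŋ/ → /ŋa/, /p/ → /pa/.

pawʊzŋapa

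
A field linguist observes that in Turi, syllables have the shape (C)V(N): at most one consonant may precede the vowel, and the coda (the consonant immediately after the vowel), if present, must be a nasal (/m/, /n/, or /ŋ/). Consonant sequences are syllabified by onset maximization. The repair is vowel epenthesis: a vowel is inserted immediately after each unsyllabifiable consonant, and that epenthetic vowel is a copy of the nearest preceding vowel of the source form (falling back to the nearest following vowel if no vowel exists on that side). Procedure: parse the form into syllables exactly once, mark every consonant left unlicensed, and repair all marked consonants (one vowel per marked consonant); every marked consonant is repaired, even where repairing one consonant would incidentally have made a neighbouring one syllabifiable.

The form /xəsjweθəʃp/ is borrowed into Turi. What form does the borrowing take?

xəsəjəweθəʃəpə

The consonants /s/, /j/, /ʃ/, /p/ cannot be parsed into a legal (C)V(N) syllable (only a nasal (/m/, /n/, or /ŋ/) is licensed in coda position; onsets are limited to one consonant).
Epenthesis after each stranded consonant: /s/ → /sə/, /j/ → /jə/, /ʃ/ → /ʃə/, /p/ → /pə/.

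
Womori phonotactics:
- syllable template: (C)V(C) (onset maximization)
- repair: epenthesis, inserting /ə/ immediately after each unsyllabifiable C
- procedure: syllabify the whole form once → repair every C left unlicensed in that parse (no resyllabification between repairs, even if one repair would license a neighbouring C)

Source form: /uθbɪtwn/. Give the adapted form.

uθbɪtwənə

Under (C)V(C), the unsyllabifiable consonants are /w/, /n/ (at most one coda consonant is licensed; onsets are limited to one consonant).
Each unlicensed consonant becomes the onset of a new syllable: /w/ → /wə/, /n/ → /nə/.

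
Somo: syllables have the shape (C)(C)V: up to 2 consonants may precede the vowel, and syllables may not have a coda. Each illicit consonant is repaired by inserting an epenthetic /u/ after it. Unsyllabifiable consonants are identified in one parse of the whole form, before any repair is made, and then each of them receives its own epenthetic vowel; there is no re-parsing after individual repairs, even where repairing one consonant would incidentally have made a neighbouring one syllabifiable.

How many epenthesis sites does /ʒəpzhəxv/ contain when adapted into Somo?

3

The unsyllabifiable consonants are /p/, /x/, /v/; each receives one epenthetic vowel.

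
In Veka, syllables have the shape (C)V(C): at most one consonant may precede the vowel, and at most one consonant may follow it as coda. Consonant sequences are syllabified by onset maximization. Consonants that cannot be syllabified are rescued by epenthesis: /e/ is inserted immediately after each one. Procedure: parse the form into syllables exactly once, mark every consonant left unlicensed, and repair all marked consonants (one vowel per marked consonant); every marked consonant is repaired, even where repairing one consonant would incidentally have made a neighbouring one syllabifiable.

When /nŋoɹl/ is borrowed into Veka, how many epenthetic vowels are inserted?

The unsyllabifiable consonants are /n/, /l/; each receives one epenthetic vowel.

2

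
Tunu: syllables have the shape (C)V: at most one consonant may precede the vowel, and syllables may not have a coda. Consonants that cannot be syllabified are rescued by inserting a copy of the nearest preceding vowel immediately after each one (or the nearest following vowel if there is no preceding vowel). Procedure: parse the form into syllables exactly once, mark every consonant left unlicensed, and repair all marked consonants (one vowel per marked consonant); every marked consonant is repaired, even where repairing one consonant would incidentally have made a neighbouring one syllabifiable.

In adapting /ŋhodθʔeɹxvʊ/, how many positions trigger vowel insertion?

The unsyllabifiable consonants are /ŋ/, /d/, /θ/, /ɹ/, /x/; each receives one epenthetic vowel.

5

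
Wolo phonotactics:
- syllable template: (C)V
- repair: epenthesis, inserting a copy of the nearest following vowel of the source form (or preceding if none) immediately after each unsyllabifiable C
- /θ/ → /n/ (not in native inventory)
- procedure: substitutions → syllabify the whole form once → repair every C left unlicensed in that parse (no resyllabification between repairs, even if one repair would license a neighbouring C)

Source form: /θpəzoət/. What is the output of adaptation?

Substitution: /θ/ → /n/, giving /npəzoət/.
The consonants /n/, /t/ cannot be parsed into a legal (C)V syllable (no codas are permitted; onsets are limited to one consonant).
Each unlicensed consonant becomes the onset of a new syllable: /n/ → /nə/, /t/ → /tə/.

nəpəzoətə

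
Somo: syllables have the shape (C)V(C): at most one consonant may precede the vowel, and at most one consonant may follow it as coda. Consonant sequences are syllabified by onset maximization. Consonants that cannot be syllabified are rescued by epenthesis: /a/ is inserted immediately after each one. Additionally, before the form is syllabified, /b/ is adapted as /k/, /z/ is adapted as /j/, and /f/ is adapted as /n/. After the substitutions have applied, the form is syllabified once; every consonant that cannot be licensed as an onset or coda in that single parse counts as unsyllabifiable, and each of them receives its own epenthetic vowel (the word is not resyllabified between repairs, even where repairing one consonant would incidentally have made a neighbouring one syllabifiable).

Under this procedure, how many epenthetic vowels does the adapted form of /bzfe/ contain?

2

After substitution the input is /kjne/.
The unsyllabifiable consonants are /k/, /j/; each receives one epenthetic vowel.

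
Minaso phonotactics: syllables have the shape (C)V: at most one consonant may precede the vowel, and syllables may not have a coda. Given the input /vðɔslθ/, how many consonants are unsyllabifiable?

Syllabifying with onset maximization leaves /v/, /s/, /l/, /θ/ stranded (no codas are permitted; onsets are limited to one consonant).

4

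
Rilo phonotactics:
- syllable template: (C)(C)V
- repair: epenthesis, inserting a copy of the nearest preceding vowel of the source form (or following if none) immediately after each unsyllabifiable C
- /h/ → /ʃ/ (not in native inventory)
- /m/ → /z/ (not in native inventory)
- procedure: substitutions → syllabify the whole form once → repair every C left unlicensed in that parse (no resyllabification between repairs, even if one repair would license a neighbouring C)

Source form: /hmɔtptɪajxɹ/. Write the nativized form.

ʃzɔtɔptɪajaxaɹa

Substitution: /h/ → /ʃ/, /m/ → /z/, giving /ʃzɔtptɪajxɹ/.
The consonants /t/, /j/, /x/, /ɹ/ cannot be parsed into a legal (C)(C)V syllable (no codas are permitted; onsets may contain at most 2 consonants).
Each unlicensed consonant becomes the onset of a new syllable: /t/ → /tɔ/, /j/ → /ja/, /x/ → /xa/, /ɹ/ → /ɹa/.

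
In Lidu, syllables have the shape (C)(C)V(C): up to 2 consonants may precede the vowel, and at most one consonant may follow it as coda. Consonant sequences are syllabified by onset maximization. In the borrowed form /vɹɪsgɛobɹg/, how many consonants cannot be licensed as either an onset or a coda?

Under (C)(C)V(C), the unsyllabifiable consonants are /ɹ/, /g/ (at most one coda consonant is licensed; onsets may contain at most 2 consonants).

2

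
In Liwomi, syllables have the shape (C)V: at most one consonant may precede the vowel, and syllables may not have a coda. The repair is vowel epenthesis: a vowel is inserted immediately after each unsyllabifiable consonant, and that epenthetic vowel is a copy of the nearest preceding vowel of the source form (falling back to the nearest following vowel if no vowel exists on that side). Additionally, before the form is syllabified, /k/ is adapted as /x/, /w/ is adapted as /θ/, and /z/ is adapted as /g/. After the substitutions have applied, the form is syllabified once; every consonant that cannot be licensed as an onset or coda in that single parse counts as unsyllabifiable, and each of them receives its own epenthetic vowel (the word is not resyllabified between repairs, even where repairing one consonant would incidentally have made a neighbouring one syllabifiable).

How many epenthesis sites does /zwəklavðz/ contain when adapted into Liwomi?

5

After substitution the input is /gθəxlavðg/.
The unsyllabifiable consonants are /g/, /x/, /v/, /ð/, /g/; each receives one epenthetic vowel.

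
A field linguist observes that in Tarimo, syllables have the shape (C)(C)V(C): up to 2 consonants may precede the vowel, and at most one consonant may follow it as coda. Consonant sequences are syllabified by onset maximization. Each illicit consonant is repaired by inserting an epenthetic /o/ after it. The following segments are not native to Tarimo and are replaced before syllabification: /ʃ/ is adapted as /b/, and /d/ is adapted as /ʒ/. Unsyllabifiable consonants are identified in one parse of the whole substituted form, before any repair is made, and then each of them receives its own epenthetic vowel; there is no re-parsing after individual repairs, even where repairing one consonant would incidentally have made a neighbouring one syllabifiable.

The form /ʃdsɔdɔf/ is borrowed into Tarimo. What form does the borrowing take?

Substitution: /ʃ/ → /b/, /d/ → /ʒ/, giving /bʒsɔʒɔf/.
The consonants /b/ cannot be parsed into a legal (C)(C)V(C) syllable (at most one coda consonant is licensed; onsets may contain at most 2 consonants).
Inserting the epenthetic vowel yields /b/ → /bo/.

boʒsɔʒɔf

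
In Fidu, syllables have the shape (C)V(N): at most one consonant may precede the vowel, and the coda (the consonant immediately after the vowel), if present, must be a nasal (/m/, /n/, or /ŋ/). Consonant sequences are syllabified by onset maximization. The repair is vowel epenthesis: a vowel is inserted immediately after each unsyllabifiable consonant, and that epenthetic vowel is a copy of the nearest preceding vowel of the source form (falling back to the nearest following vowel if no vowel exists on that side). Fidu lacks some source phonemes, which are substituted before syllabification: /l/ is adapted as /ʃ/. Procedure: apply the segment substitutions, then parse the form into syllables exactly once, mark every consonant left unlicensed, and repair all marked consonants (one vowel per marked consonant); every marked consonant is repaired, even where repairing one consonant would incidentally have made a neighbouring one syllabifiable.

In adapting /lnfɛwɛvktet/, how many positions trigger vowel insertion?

After substitution the input is /ʃnfɛwɛvktet/.
The unsyllabifiable consonants are /ʃ/, /n/, /v/, /k/, /t/; each receives one epenthetic vowel.

5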